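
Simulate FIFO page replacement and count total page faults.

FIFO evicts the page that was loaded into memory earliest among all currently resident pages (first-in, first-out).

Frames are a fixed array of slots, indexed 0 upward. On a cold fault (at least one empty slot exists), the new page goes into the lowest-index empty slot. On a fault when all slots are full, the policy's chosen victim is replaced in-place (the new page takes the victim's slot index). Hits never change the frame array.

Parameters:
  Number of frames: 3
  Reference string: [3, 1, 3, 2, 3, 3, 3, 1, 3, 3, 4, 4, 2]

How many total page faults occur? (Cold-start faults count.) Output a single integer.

Answer: 4

Derivation:
Step 0: ref 3 → FAULT, frames=[3,-,-]
Step 1: ref 1 → FAULT, frames=[3,1,-]
Step 2: ref 3 → HIT, frames=[3,1,-]
Step 3: ref 2 → FAULT, frames=[3,1,2]
Step 4: ref 3 → HIT, frames=[3,1,2]
Step 5: ref 3 → HIT, frames=[3,1,2]
Step 6: ref 3 → HIT, frames=[3,1,2]
Step 7: ref 1 → HIT, frames=[3,1,2]
Step 8: ref 3 → HIT, frames=[3,1,2]
Step 9: ref 3 → HIT, frames=[3,1,2]
Step 10: ref 4 → FAULT (evict 3), frames=[4,1,2]
Step 11: ref 4 → HIT, frames=[4,1,2]
Step 12: ref 2 → HIT, frames=[4,1,2]
Total faults: 4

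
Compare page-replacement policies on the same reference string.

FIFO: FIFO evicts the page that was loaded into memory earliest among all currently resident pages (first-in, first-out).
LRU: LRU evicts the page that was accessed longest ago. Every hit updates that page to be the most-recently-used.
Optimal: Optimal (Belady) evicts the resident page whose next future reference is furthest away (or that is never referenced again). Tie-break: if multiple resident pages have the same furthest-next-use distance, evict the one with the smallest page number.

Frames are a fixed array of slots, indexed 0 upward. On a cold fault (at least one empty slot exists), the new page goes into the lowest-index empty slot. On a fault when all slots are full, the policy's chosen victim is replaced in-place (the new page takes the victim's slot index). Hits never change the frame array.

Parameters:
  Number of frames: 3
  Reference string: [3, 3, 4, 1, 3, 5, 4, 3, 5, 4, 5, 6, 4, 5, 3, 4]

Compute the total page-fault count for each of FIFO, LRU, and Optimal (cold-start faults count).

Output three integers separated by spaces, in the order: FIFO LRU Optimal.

--- FIFO ---
  step 0: ref 3 -> FAULT, frames=[3,-,-] (faults so far: 1)
  step 1: ref 3 -> HIT, frames=[3,-,-] (faults so far: 1)
  step 2: ref 4 -> FAULT, frames=[3,4,-] (faults so far: 2)
  step 3: ref 1 -> FAULT, frames=[3,4,1] (faults so far: 3)
  step 4: ref 3 -> HIT, frames=[3,4,1] (faults so far: 3)
  step 5: ref 5 -> FAULT, evict 3, frames=[5,4,1] (faults so far: 4)
  step 6: ref 4 -> HIT, frames=[5,4,1] (faults so far: 4)
  step 7: ref 3 -> FAULT, evict 4, frames=[5,3,1] (faults so far: 5)
  step 8: ref 5 -> HIT, frames=[5,3,1] (faults so far: 5)
  step 9: ref 4 -> FAULT, evict 1, frames=[5,3,4] (faults so far: 6)
  step 10: ref 5 -> HIT, frames=[5,3,4] (faults so far: 6)
  step 11: ref 6 -> FAULT, evict 5, frames=[6,3,4] (faults so far: 7)
  step 12: ref 4 -> HIT, frames=[6,3,4] (faults so far: 7)
  step 13: ref 5 -> FAULT, evict 3, frames=[6,5,4] (faults so far: 8)
  step 14: ref 3 -> FAULT, evict 4, frames=[6,5,3] (faults so far: 9)
  step 15: ref 4 -> FAULT, evict 6, frames=[4,5,3] (faults so far: 10)
  FIFO total faults: 10
--- LRU ---
  step 0: ref 3 -> FAULT, frames=[3,-,-] (faults so far: 1)
  step 1: ref 3 -> HIT, frames=[3,-,-] (faults so far: 1)
  step 2: ref 4 -> FAULT, frames=[3,4,-] (faults so far: 2)
  step 3: ref 1 -> FAULT, frames=[3,4,1] (faults so far: 3)
  step 4: ref 3 -> HIT, frames=[3,4,1] (faults so far: 3)
  step 5: ref 5 -> FAULT, evict 4, frames=[3,5,1] (faults so far: 4)
  step 6: ref 4 -> FAULT, evict 1, frames=[3,5,4] (faults so far: 5)
  step 7: ref 3 -> HIT, frames=[3,5,4] (faults so far: 5)
  step 8: ref 5 -> HIT, frames=[3,5,4] (faults so far: 5)
  step 9: ref 4 -> HIT, frames=[3,5,4] (faults so far: 5)
  step 10: ref 5 -> HIT, frames=[3,5,4] (faults so far: 5)
  step 11: ref 6 -> FAULT, evict 3, frames=[6,5,4] (faults so far: 6)
  step 12: ref 4 -> HIT, frames=[6,5,4] (faults so far: 6)
  step 13: ref 5 -> HIT, frames=[6,5,4] (faults so far: 6)
  step 14: ref 3 -> FAULT, evict 6, frames=[3,5,4] (faults so far: 7)
  step 15: ref 4 -> HIT, frames=[3,5,4] (faults so far: 7)
  LRU total faults: 7
--- Optimal ---
  step 0: ref 3 -> FAULT, frames=[3,-,-] (faults so far: 1)
  step 1: ref 3 -> HIT, frames=[3,-,-] (faults so far: 1)
  step 2: ref 4 -> FAULT, frames=[3,4,-] (faults so far: 2)
  step 3: ref 1 -> FAULT, frames=[3,4,1] (faults so far: 3)
  step 4: ref 3 -> HIT, frames=[3,4,1] (faults so far: 3)
  step 5: ref 5 -> FAULT, evict 1, frames=[3,4,5] (faults so far: 4)
  step 6: ref 4 -> HIT, frames=[3,4,5] (faults so far: 4)
  step 7: ref 3 -> HIT, frames=[3,4,5] (faults so far: 4)
  step 8: ref 5 -> HIT, frames=[3,4,5] (faults so far: 4)
  step 9: ref 4 -> HIT, frames=[3,4,5] (faults so far: 4)
  step 10: ref 5 -> HIT, frames=[3,4,5] (faults so far: 4)
  step 11: ref 6 -> FAULT, evict 3, frames=[6,4,5] (faults so far: 5)
  step 12: ref 4 -> HIT, frames=[6,4,5] (faults so far: 5)
  step 13: ref 5 -> HIT, frames=[6,4,5] (faults so far: 5)
  step 14: ref 3 -> FAULT, evict 5, frames=[6,4,3] (faults so far: 6)
  step 15: ref 4 -> HIT, frames=[6,4,3] (faults so far: 6)
  Optimal total faults: 6

Answer: 10 7 6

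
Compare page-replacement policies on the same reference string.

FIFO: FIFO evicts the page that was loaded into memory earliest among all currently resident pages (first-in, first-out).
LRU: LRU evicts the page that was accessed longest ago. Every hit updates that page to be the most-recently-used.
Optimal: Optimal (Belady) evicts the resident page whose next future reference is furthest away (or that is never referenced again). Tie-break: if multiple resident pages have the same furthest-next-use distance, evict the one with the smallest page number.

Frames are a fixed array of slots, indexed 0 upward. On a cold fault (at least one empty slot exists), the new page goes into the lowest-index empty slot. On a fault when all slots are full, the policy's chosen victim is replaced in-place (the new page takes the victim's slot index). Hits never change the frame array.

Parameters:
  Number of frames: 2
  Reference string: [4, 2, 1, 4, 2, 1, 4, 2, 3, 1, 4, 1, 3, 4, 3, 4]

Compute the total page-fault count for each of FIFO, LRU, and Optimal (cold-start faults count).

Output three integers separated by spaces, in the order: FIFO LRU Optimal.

--- FIFO ---
  step 0: ref 4 -> FAULT, frames=[4,-] (faults so far: 1)
  step 1: ref 2 -> FAULT, frames=[4,2] (faults so far: 2)
  step 2: ref 1 -> FAULT, evict 4, frames=[1,2] (faults so far: 3)
  step 3: ref 4 -> FAULT, evict 2, frames=[1,4] (faults so far: 4)
  step 4: ref 2 -> FAULT, evict 1, frames=[2,4] (faults so far: 5)
  step 5: ref 1 -> FAULT, evict 4, frames=[2,1] (faults so far: 6)
  step 6: ref 4 -> FAULT, evict 2, frames=[4,1] (faults so far: 7)
  step 7: ref 2 -> FAULT, evict 1, frames=[4,2] (faults so far: 8)
  step 8: ref 3 -> FAULT, evict 4, frames=[3,2] (faults so far: 9)
  step 9: ref 1 -> FAULT, evict 2, frames=[3,1] (faults so far: 10)
  step 10: ref 4 -> FAULT, evict 3, frames=[4,1] (faults so far: 11)
  step 11: ref 1 -> HIT, frames=[4,1] (faults so far: 11)
  step 12: ref 3 -> FAULT, evict 1, frames=[4,3] (faults so far: 12)
  step 13: ref 4 -> HIT, frames=[4,3] (faults so far: 12)
  step 14: ref 3 -> HIT, frames=[4,3] (faults so far: 12)
  step 15: ref 4 -> HIT, frames=[4,3] (faults so far: 12)
  FIFO total faults: 12
--- LRU ---
  step 0: ref 4 -> FAULT, frames=[4,-] (faults so far: 1)
  step 1: ref 2 -> FAULT, frames=[4,2] (faults so far: 2)
  step 2: ref 1 -> FAULT, evict 4, frames=[1,2] (faults so far: 3)
  step 3: ref 4 -> FAULT, evict 2, frames=[1,4] (faults so far: 4)
  step 4: ref 2 -> FAULT, evict 1, frames=[2,4] (faults so far: 5)
  step 5: ref 1 -> FAULT, evict 4, frames=[2,1] (faults so far: 6)
  step 6: ref 4 -> FAULT, evict 2, frames=[4,1] (faults so far: 7)
  step 7: ref 2 -> FAULT, evict 1, frames=[4,2] (faults so far: 8)
  step 8: ref 3 -> FAULT, evict 4, frames=[3,2] (faults so far: 9)
  step 9: ref 1 -> FAULT, evict 2, frames=[3,1] (faults so far: 10)
  step 10: ref 4 -> FAULT, evict 3, frames=[4,1] (faults so far: 11)
  step 11: ref 1 -> HIT, frames=[4,1] (faults so far: 11)
  step 12: ref 3 -> FAULT, evict 4, frames=[3,1] (faults so far: 12)
  step 13: ref 4 -> FAULT, evict 1, frames=[3,4] (faults so far: 13)
  step 14: ref 3 -> HIT, frames=[3,4] (faults so far: 13)
  step 15: ref 4 -> HIT, frames=[3,4] (faults so far: 13)
  LRU total faults: 13
--- Optimal ---
  step 0: ref 4 -> FAULT, frames=[4,-] (faults so far: 1)
  step 1: ref 2 -> FAULT, frames=[4,2] (faults so far: 2)
  step 2: ref 1 -> FAULT, evict 2, frames=[4,1] (faults so far: 3)
  step 3: ref 4 -> HIT, frames=[4,1] (faults so far: 3)
  step 4: ref 2 -> FAULT, evict 4, frames=[2,1] (faults so far: 4)
  step 5: ref 1 -> HIT, frames=[2,1] (faults so far: 4)
  step 6: ref 4 -> FAULT, evict 1, frames=[2,4] (faults so far: 5)
  step 7: ref 2 -> HIT, frames=[2,4] (faults so far: 5)
  step 8: ref 3 -> FAULT, evict 2, frames=[3,4] (faults so far: 6)
  step 9: ref 1 -> FAULT, evict 3, frames=[1,4] (faults so far: 7)
  step 10: ref 4 -> HIT, frames=[1,4] (faults so far: 7)
  step 11: ref 1 -> HIT, frames=[1,4] (faults so far: 7)
  step 12: ref 3 -> FAULT, evict 1, frames=[3,4] (faults so far: 8)
  step 13: ref 4 -> HIT, frames=[3,4] (faults so far: 8)
  step 14: ref 3 -> HIT, frames=[3,4] (faults so far: 8)
  step 15: ref 4 -> HIT, frames=[3,4] (faults so far: 8)
  Optimal total faults: 8

Answer: 12 13 8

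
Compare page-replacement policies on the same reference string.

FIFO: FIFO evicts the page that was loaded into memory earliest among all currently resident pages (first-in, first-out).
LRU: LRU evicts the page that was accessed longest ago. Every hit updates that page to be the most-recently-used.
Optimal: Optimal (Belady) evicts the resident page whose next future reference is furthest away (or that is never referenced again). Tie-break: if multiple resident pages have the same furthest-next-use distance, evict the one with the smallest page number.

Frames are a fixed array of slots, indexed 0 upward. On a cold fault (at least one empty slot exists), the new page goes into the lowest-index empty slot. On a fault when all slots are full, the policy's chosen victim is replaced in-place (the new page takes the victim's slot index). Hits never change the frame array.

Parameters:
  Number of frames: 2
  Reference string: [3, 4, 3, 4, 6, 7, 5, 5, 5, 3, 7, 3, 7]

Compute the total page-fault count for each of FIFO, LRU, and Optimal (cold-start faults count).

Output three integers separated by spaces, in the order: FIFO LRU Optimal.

--- FIFO ---
  step 0: ref 3 -> FAULT, frames=[3,-] (faults so far: 1)
  step 1: ref 4 -> FAULT, frames=[3,4] (faults so far: 2)
  step 2: ref 3 -> HIT, frames=[3,4] (faults so far: 2)
  step 3: ref 4 -> HIT, frames=[3,4] (faults so far: 2)
  step 4: ref 6 -> FAULT, evict 3, frames=[6,4] (faults so far: 3)
  step 5: ref 7 -> FAULT, evict 4, frames=[6,7] (faults so far: 4)
  step 6: ref 5 -> FAULT, evict 6, frames=[5,7] (faults so far: 5)
  step 7: ref 5 -> HIT, frames=[5,7] (faults so far: 5)
  step 8: ref 5 -> HIT, frames=[5,7] (faults so far: 5)
  step 9: ref 3 -> FAULT, evict 7, frames=[5,3] (faults so far: 6)
  step 10: ref 7 -> FAULT, evict 5, frames=[7,3] (faults so far: 7)
  step 11: ref 3 -> HIT, frames=[7,3] (faults so far: 7)
  step 12: ref 7 -> HIT, frames=[7,3] (faults so far: 7)
  FIFO total faults: 7
--- LRU ---
  step 0: ref 3 -> FAULT, frames=[3,-] (faults so far: 1)
  step 1: ref 4 -> FAULT, frames=[3,4] (faults so far: 2)
  step 2: ref 3 -> HIT, frames=[3,4] (faults so far: 2)
  step 3: ref 4 -> HIT, frames=[3,4] (faults so far: 2)
  step 4: ref 6 -> FAULT, evict 3, frames=[6,4] (faults so far: 3)
  step 5: ref 7 -> FAULT, evict 4, frames=[6,7] (faults so far: 4)
  step 6: ref 5 -> FAULT, evict 6, frames=[5,7] (faults so far: 5)
  step 7: ref 5 -> HIT, frames=[5,7] (faults so far: 5)
  step 8: ref 5 -> HIT, frames=[5,7] (faults so far: 5)
  step 9: ref 3 -> FAULT, evict 7, frames=[5,3] (faults so far: 6)
  step 10: ref 7 -> FAULT, evict 5, frames=[7,3] (faults so far: 7)
  step 11: ref 3 -> HIT, frames=[7,3] (faults so far: 7)
  step 12: ref 7 -> HIT, frames=[7,3] (faults so far: 7)
  LRU total faults: 7
--- Optimal ---
  step 0: ref 3 -> FAULT, frames=[3,-] (faults so far: 1)
  step 1: ref 4 -> FAULT, frames=[3,4] (faults so far: 2)
  step 2: ref 3 -> HIT, frames=[3,4] (faults so far: 2)
  step 3: ref 4 -> HIT, frames=[3,4] (faults so far: 2)
  step 4: ref 6 -> FAULT, evict 4, frames=[3,6] (faults so far: 3)
  step 5: ref 7 -> FAULT, evict 6, frames=[3,7] (faults so far: 4)
  step 6: ref 5 -> FAULT, evict 7, frames=[3,5] (faults so far: 5)
  step 7: ref 5 -> HIT, frames=[3,5] (faults so far: 5)
  step 8: ref 5 -> HIT, frames=[3,5] (faults so far: 5)
  step 9: ref 3 -> HIT, frames=[3,5] (faults so far: 5)
  step 10: ref 7 -> FAULT, evict 5, frames=[3,7] (faults so far: 6)
  step 11: ref 3 -> HIT, frames=[3,7] (faults so far: 6)
  step 12: ref 7 -> HIT, frames=[3,7] (faults so far: 6)
  Optimal total faults: 6

Answer: 7 7 6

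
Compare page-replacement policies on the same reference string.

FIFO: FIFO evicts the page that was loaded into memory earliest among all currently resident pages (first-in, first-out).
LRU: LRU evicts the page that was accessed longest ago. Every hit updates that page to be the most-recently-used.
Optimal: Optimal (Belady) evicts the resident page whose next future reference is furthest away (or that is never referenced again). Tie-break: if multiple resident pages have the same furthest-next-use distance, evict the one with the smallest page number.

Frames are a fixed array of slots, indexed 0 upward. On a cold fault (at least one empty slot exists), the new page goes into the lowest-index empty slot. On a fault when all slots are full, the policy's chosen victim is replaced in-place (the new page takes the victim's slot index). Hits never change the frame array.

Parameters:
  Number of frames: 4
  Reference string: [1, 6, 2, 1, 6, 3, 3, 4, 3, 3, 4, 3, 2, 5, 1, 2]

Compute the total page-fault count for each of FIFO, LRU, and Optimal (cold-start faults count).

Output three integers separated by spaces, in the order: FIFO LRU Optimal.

Answer: 8 8 6

Derivation:
--- FIFO ---
  step 0: ref 1 -> FAULT, frames=[1,-,-,-] (faults so far: 1)
  step 1: ref 6 -> FAULT, frames=[1,6,-,-] (faults so far: 2)
  step 2: ref 2 -> FAULT, frames=[1,6,2,-] (faults so far: 3)
  step 3: ref 1 -> HIT, frames=[1,6,2,-] (faults so far: 3)
  step 4: ref 6 -> HIT, frames=[1,6,2,-] (faults so far: 3)
  step 5: ref 3 -> FAULT, frames=[1,6,2,3] (faults so far: 4)
  step 6: ref 3 -> HIT, frames=[1,6,2,3] (faults so far: 4)
  step 7: ref 4 -> FAULT, evict 1, frames=[4,6,2,3] (faults so far: 5)
  step 8: ref 3 -> HIT, frames=[4,6,2,3] (faults so far: 5)
  step 9: ref 3 -> HIT, frames=[4,6,2,3] (faults so far: 5)
  step 10: ref 4 -> HIT, frames=[4,6,2,3] (faults so far: 5)
  step 11: ref 3 -> HIT, frames=[4,6,2,3] (faults so far: 5)
  step 12: ref 2 -> HIT, frames=[4,6,2,3] (faults so far: 5)
  step 13: ref 5 -> FAULT, evict 6, frames=[4,5,2,3] (faults so far: 6)
  step 14: ref 1 -> FAULT, evict 2, frames=[4,5,1,3] (faults so far: 7)
  step 15: ref 2 -> FAULT, evict 3, frames=[4,5,1,2] (faults so far: 8)
  FIFO total faults: 8
--- LRU ---
  step 0: ref 1 -> FAULT, frames=[1,-,-,-] (faults so far: 1)
  step 1: ref 6 -> FAULT, frames=[1,6,-,-] (faults so far: 2)
  step 2: ref 2 -> FAULT, frames=[1,6,2,-] (faults so far: 3)
  step 3: ref 1 -> HIT, frames=[1,6,2,-] (faults so far: 3)
  step 4: ref 6 -> HIT, frames=[1,6,2,-] (faults so far: 3)
  step 5: ref 3 -> FAULT, frames=[1,6,2,3] (faults so far: 4)
  step 6: ref 3 -> HIT, frames=[1,6,2,3] (faults so far: 4)
  step 7: ref 4 -> FAULT, evict 2, frames=[1,6,4,3] (faults so far: 5)
  step 8: ref 3 -> HIT, frames=[1,6,4,3] (faults so far: 5)
  step 9: ref 3 -> HIT, frames=[1,6,4,3] (faults so far: 5)
  step 10: ref 4 -> HIT, frames=[1,6,4,3] (faults so far: 5)
  step 11: ref 3 -> HIT, frames=[1,6,4,3] (faults so far: 5)
  step 12: ref 2 -> FAULT, evict 1, frames=[2,6,4,3] (faults so far: 6)
  step 13: ref 5 -> FAULT, evict 6, frames=[2,5,4,3] (faults so far: 7)
  step 14: ref 1 -> FAULT, evict 4, frames=[2,5,1,3] (faults so far: 8)
  step 15: ref 2 -> HIT, frames=[2,5,1,3] (faults so far: 8)
  LRU total faults: 8
--- Optimal ---
  step 0: ref 1 -> FAULT, frames=[1,-,-,-] (faults so far: 1)
  step 1: ref 6 -> FAULT, frames=[1,6,-,-] (faults so far: 2)
  step 2: ref 2 -> FAULT, frames=[1,6,2,-] (faults so far: 3)
  step 3: ref 1 -> HIT, frames=[1,6,2,-] (faults so far: 3)
  step 4: ref 6 -> HIT, frames=[1,6,2,-] (faults so far: 3)
  step 5: ref 3 -> FAULT, frames=[1,6,2,3] (faults so far: 4)
  step 6: ref 3 -> HIT, frames=[1,6,2,3] (faults so far: 4)
  step 7: ref 4 -> FAULT, evict 6, frames=[1,4,2,3] (faults so far: 5)
  step 8: ref 3 -> HIT, frames=[1,4,2,3] (faults so far: 5)
  step 9: ref 3 -> HIT, frames=[1,4,2,3] (faults so far: 5)
  step 10: ref 4 -> HIT, frames=[1,4,2,3] (faults so far: 5)
  step 11: ref 3 -> HIT, frames=[1,4,2,3] (faults so far: 5)
  step 12: ref 2 -> HIT, frames=[1,4,2,3] (faults so far: 5)
  step 13: ref 5 -> FAULT, evict 3, frames=[1,4,2,5] (faults so far: 6)
  step 14: ref 1 -> HIT, frames=[1,4,2,5] (faults so far: 6)
  step 15: ref 2 -> HIT, frames=[1,4,2,5] (faults so far: 6)
  Optimal total faults: 6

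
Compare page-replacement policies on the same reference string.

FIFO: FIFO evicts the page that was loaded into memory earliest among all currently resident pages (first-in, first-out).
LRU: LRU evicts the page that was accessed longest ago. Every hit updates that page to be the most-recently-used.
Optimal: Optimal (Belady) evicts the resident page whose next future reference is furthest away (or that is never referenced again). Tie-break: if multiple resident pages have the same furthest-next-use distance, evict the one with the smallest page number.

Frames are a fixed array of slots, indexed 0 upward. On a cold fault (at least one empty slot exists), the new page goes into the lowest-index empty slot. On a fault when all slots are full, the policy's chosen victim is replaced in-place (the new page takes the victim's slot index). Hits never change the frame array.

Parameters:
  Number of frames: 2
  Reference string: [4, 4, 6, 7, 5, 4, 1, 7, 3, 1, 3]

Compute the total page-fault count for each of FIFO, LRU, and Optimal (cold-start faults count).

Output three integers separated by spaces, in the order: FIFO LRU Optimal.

--- FIFO ---
  step 0: ref 4 -> FAULT, frames=[4,-] (faults so far: 1)
  step 1: ref 4 -> HIT, frames=[4,-] (faults so far: 1)
  step 2: ref 6 -> FAULT, frames=[4,6] (faults so far: 2)
  step 3: ref 7 -> FAULT, evict 4, frames=[7,6] (faults so far: 3)
  step 4: ref 5 -> FAULT, evict 6, frames=[7,5] (faults so far: 4)
  step 5: ref 4 -> FAULT, evict 7, frames=[4,5] (faults so far: 5)
  step 6: ref 1 -> FAULT, evict 5, frames=[4,1] (faults so far: 6)
  step 7: ref 7 -> FAULT, evict 4, frames=[7,1] (faults so far: 7)
  step 8: ref 3 -> FAULT, evict 1, frames=[7,3] (faults so far: 8)
  step 9: ref 1 -> FAULT, evict 7, frames=[1,3] (faults so far: 9)
  step 10: ref 3 -> HIT, frames=[1,3] (faults so far: 9)
  FIFO total faults: 9
--- LRU ---
  step 0: ref 4 -> FAULT, frames=[4,-] (faults so far: 1)
  step 1: ref 4 -> HIT, frames=[4,-] (faults so far: 1)
  step 2: ref 6 -> FAULT, frames=[4,6] (faults so far: 2)
  step 3: ref 7 -> FAULT, evict 4, frames=[7,6] (faults so far: 3)
  step 4: ref 5 -> FAULT, evict 6, frames=[7,5] (faults so far: 4)
  step 5: ref 4 -> FAULT, evict 7, frames=[4,5] (faults so far: 5)
  step 6: ref 1 -> FAULT, evict 5, frames=[4,1] (faults so far: 6)
  step 7: ref 7 -> FAULT, evict 4, frames=[7,1] (faults so far: 7)
  step 8: ref 3 -> FAULT, evict 1, frames=[7,3] (faults so far: 8)
  step 9: ref 1 -> FAULT, evict 7, frames=[1,3] (faults so far: 9)
  step 10: ref 3 -> HIT, frames=[1,3] (faults so far: 9)
  LRU total faults: 9
--- Optimal ---
  step 0: ref 4 -> FAULT, frames=[4,-] (faults so far: 1)
  step 1: ref 4 -> HIT, frames=[4,-] (faults so far: 1)
  step 2: ref 6 -> FAULT, frames=[4,6] (faults so far: 2)
  step 3: ref 7 -> FAULT, evict 6, frames=[4,7] (faults so far: 3)
  step 4: ref 5 -> FAULT, evict 7, frames=[4,5] (faults so far: 4)
  step 5: ref 4 -> HIT, frames=[4,5] (faults so far: 4)
  step 6: ref 1 -> FAULT, evict 4, frames=[1,5] (faults so far: 5)
  step 7: ref 7 -> FAULT, evict 5, frames=[1,7] (faults so far: 6)
  step 8: ref 3 -> FAULT, evict 7, frames=[1,3] (faults so far: 7)
  step 9: ref 1 -> HIT, frames=[1,3] (faults so far: 7)
  step 10: ref 3 -> HIT, frames=[1,3] (faults so far: 7)
  Optimal total faults: 7

Answer: 9 9 7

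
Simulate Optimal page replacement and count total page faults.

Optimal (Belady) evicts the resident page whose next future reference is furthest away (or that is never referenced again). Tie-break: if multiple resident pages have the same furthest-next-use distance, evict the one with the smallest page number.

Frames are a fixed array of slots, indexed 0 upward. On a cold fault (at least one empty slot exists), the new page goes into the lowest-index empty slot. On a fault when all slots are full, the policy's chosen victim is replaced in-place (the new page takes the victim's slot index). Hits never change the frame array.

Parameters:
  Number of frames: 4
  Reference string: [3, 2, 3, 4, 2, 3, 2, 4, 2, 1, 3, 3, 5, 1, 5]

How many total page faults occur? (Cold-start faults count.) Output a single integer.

Step 0: ref 3 → FAULT, frames=[3,-,-,-]
Step 1: ref 2 → FAULT, frames=[3,2,-,-]
Step 2: ref 3 → HIT, frames=[3,2,-,-]
Step 3: ref 4 → FAULT, frames=[3,2,4,-]
Step 4: ref 2 → HIT, frames=[3,2,4,-]
Step 5: ref 3 → HIT, frames=[3,2,4,-]
Step 6: ref 2 → HIT, frames=[3,2,4,-]
Step 7: ref 4 → HIT, frames=[3,2,4,-]
Step 8: ref 2 → HIT, frames=[3,2,4,-]
Step 9: ref 1 → FAULT, frames=[3,2,4,1]
Step 10: ref 3 → HIT, frames=[3,2,4,1]
Step 11: ref 3 → HIT, frames=[3,2,4,1]
Step 12: ref 5 → FAULT (evict 2), frames=[3,5,4,1]
Step 13: ref 1 → HIT, frames=[3,5,4,1]
Step 14: ref 5 → HIT, frames=[3,5,4,1]
Total faults: 5

Answer: 5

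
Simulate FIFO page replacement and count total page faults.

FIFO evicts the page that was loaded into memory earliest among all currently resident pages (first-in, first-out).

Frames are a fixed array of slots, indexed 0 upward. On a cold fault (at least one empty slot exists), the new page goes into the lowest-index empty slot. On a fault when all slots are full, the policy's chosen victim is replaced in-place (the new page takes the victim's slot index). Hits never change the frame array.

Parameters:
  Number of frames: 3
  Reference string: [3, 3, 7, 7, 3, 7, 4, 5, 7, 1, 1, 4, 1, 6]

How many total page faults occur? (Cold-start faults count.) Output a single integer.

Answer: 6

Derivation:
Step 0: ref 3 → FAULT, frames=[3,-,-]
Step 1: ref 3 → HIT, frames=[3,-,-]
Step 2: ref 7 → FAULT, frames=[3,7,-]
Step 3: ref 7 → HIT, frames=[3,7,-]
Step 4: ref 3 → HIT, frames=[3,7,-]
Step 5: ref 7 → HIT, frames=[3,7,-]
Step 6: ref 4 → FAULT, frames=[3,7,4]
Step 7: ref 5 → FAULT (evict 3), frames=[5,7,4]
Step 8: ref 7 → HIT, frames=[5,7,4]
Step 9: ref 1 → FAULT (evict 7), frames=[5,1,4]
Step 10: ref 1 → HIT, frames=[5,1,4]
Step 11: ref 4 → HIT, frames=[5,1,4]
Step 12: ref 1 → HIT, frames=[5,1,4]
Step 13: ref 6 → FAULT (evict 4), frames=[5,1,6]
Total faults: 6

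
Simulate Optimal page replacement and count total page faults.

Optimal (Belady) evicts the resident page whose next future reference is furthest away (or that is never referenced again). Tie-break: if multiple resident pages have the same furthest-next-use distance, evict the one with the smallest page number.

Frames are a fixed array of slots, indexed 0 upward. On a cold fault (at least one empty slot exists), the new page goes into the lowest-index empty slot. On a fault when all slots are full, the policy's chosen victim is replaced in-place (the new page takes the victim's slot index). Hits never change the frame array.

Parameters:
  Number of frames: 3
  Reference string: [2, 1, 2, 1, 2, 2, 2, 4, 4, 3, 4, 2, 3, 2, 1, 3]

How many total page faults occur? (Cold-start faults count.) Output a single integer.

Step 0: ref 2 → FAULT, frames=[2,-,-]
Step 1: ref 1 → FAULT, frames=[2,1,-]
Step 2: ref 2 → HIT, frames=[2,1,-]
Step 3: ref 1 → HIT, frames=[2,1,-]
Step 4: ref 2 → HIT, frames=[2,1,-]
Step 5: ref 2 → HIT, frames=[2,1,-]
Step 6: ref 2 → HIT, frames=[2,1,-]
Step 7: ref 4 → FAULT, frames=[2,1,4]
Step 8: ref 4 → HIT, frames=[2,1,4]
Step 9: ref 3 → FAULT (evict 1), frames=[2,3,4]
Step 10: ref 4 → HIT, frames=[2,3,4]
Step 11: ref 2 → HIT, frames=[2,3,4]
Step 12: ref 3 → HIT, frames=[2,3,4]
Step 13: ref 2 → HIT, frames=[2,3,4]
Step 14: ref 1 → FAULT (evict 2), frames=[1,3,4]
Step 15: ref 3 → HIT, frames=[1,3,4]
Total faults: 5

Answer: 5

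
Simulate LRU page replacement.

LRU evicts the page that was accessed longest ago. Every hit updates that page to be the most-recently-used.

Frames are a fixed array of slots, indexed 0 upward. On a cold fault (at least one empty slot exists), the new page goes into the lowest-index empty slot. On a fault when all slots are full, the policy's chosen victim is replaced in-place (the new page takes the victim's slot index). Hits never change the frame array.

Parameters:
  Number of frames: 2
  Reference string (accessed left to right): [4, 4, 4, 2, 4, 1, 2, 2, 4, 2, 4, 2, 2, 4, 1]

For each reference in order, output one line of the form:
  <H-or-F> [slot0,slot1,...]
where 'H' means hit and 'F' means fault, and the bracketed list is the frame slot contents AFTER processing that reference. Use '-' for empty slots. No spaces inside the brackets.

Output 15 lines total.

F [4,-]
H [4,-]
H [4,-]
F [4,2]
H [4,2]
F [4,1]
F [2,1]
H [2,1]
F [2,4]
H [2,4]
H [2,4]
H [2,4]
H [2,4]
H [2,4]
F [1,4]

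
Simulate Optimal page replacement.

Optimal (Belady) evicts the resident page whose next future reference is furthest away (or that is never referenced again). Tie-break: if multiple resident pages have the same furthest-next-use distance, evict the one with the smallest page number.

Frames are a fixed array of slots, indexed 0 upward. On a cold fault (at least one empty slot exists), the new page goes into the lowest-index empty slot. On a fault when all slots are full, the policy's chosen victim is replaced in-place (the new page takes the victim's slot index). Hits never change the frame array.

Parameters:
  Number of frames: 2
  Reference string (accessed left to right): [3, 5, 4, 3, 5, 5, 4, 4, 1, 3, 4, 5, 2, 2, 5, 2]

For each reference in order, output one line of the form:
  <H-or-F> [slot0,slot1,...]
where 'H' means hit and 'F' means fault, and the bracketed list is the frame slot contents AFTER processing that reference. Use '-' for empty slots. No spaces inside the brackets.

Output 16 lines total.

F [3,-]
F [3,5]
F [3,4]
H [3,4]
F [5,4]
H [5,4]
H [5,4]
H [5,4]
F [1,4]
F [3,4]
H [3,4]
F [5,4]
F [5,2]
H [5,2]
H [5,2]
H [5,2]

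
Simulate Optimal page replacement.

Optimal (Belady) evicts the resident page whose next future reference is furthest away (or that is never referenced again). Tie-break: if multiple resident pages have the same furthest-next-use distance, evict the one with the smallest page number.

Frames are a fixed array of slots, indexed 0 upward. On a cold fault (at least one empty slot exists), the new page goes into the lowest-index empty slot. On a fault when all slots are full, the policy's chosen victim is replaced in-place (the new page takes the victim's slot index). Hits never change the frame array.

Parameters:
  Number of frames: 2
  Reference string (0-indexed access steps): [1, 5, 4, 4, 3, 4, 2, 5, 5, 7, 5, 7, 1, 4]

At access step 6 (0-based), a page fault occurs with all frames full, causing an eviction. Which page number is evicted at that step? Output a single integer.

Step 0: ref 1 -> FAULT, frames=[1,-]
Step 1: ref 5 -> FAULT, frames=[1,5]
Step 2: ref 4 -> FAULT, evict 1, frames=[4,5]
Step 3: ref 4 -> HIT, frames=[4,5]
Step 4: ref 3 -> FAULT, evict 5, frames=[4,3]
Step 5: ref 4 -> HIT, frames=[4,3]
Step 6: ref 2 -> FAULT, evict 3, frames=[4,2]
At step 6: evicted page 3

Answer: 3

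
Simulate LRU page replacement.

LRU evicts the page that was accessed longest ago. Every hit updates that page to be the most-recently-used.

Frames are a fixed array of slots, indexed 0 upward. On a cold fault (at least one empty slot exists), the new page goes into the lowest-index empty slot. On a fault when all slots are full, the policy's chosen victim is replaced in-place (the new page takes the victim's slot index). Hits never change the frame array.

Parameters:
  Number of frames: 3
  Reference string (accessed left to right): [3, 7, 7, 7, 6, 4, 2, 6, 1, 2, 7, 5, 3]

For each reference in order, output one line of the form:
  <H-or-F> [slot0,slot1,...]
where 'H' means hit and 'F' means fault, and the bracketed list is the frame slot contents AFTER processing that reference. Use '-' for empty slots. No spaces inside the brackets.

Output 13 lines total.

F [3,-,-]
F [3,7,-]
H [3,7,-]
H [3,7,-]
F [3,7,6]
F [4,7,6]
F [4,2,6]
H [4,2,6]
F [1,2,6]
H [1,2,6]
F [1,2,7]
F [5,2,7]
F [5,3,7]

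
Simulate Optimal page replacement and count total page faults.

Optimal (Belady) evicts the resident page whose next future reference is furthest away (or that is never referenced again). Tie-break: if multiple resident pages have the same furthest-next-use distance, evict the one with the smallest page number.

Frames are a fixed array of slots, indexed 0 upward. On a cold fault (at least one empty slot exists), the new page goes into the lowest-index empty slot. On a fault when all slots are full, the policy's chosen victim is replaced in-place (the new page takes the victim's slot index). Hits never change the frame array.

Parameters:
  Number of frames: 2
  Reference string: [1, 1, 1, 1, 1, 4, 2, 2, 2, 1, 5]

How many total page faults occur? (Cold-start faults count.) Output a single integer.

Step 0: ref 1 → FAULT, frames=[1,-]
Step 1: ref 1 → HIT, frames=[1,-]
Step 2: ref 1 → HIT, frames=[1,-]
Step 3: ref 1 → HIT, frames=[1,-]
Step 4: ref 1 → HIT, frames=[1,-]
Step 5: ref 4 → FAULT, frames=[1,4]
Step 6: ref 2 → FAULT (evict 4), frames=[1,2]
Step 7: ref 2 → HIT, frames=[1,2]
Step 8: ref 2 → HIT, frames=[1,2]
Step 9: ref 1 → HIT, frames=[1,2]
Step 10: ref 5 → FAULT (evict 1), frames=[5,2]
Total faults: 4

Answer: 4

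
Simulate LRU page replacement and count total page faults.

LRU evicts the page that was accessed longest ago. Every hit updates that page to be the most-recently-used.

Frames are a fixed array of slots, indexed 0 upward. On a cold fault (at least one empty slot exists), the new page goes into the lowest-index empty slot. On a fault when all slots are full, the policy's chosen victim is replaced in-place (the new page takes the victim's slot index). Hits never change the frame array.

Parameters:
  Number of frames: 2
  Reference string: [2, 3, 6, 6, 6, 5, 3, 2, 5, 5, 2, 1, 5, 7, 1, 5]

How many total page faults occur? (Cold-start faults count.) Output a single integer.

Answer: 12

Derivation:
Step 0: ref 2 → FAULT, frames=[2,-]
Step 1: ref 3 → FAULT, frames=[2,3]
Step 2: ref 6 → FAULT (evict 2), frames=[6,3]
Step 3: ref 6 → HIT, frames=[6,3]
Step 4: ref 6 → HIT, frames=[6,3]
Step 5: ref 5 → FAULT (evict 3), frames=[6,5]
Step 6: ref 3 → FAULT (evict 6), frames=[3,5]
Step 7: ref 2 → FAULT (evict 5), frames=[3,2]
Step 8: ref 5 → FAULT (evict 3), frames=[5,2]
Step 9: ref 5 → HIT, frames=[5,2]
Step 10: ref 2 → HIT, frames=[5,2]
Step 11: ref 1 → FAULT (evict 5), frames=[1,2]
Step 12: ref 5 → FAULT (evict 2), frames=[1,5]
Step 13: ref 7 → FAULT (evict 1), frames=[7,5]
Step 14: ref 1 → FAULT (evict 5), frames=[7,1]
Step 15: ref 5 → FAULT (evict 7), frames=[5,1]
Total faults: 12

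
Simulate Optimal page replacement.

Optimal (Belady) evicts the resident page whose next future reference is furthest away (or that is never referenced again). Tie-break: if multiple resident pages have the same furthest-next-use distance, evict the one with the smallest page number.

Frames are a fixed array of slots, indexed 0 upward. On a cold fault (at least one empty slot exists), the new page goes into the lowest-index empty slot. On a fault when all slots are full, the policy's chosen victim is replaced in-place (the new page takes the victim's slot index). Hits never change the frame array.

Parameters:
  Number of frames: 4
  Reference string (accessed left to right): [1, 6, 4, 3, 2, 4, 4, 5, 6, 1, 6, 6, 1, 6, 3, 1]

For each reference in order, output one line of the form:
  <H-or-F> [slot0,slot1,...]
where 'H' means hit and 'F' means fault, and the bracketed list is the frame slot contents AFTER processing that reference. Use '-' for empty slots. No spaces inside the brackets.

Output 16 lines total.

F [1,-,-,-]
F [1,6,-,-]
F [1,6,4,-]
F [1,6,4,3]
F [1,6,4,2]
H [1,6,4,2]
H [1,6,4,2]
F [1,6,4,5]
H [1,6,4,5]
H [1,6,4,5]
H [1,6,4,5]
H [1,6,4,5]
H [1,6,4,5]
H [1,6,4,5]
F [1,6,3,5]
H [1,6,3,5]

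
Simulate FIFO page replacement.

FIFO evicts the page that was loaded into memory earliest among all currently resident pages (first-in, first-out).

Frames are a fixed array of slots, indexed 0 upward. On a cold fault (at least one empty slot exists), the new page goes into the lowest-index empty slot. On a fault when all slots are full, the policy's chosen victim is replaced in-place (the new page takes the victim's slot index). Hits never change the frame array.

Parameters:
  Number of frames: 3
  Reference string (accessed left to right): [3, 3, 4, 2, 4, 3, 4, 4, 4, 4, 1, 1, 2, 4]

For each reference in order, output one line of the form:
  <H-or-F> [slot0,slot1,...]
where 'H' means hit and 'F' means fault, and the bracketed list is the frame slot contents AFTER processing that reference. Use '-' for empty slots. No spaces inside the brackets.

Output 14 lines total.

F [3,-,-]
H [3,-,-]
F [3,4,-]
F [3,4,2]
H [3,4,2]
H [3,4,2]
H [3,4,2]
H [3,4,2]
H [3,4,2]
H [3,4,2]
F [1,4,2]
H [1,4,2]
H [1,4,2]
H [1,4,2]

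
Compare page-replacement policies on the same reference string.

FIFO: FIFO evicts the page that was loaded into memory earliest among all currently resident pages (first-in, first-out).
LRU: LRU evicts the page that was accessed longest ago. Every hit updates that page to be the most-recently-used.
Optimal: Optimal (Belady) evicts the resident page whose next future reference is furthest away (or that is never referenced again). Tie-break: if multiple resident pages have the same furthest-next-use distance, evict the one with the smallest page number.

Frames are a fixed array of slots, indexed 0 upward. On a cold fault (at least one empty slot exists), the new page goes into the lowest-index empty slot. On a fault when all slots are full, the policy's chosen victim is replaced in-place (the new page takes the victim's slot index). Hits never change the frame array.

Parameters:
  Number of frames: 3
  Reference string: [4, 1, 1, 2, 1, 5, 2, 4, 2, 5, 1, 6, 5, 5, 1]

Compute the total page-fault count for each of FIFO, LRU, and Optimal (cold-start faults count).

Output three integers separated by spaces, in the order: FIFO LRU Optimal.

--- FIFO ---
  step 0: ref 4 -> FAULT, frames=[4,-,-] (faults so far: 1)
  step 1: ref 1 -> FAULT, frames=[4,1,-] (faults so far: 2)
  step 2: ref 1 -> HIT, frames=[4,1,-] (faults so far: 2)
  step 3: ref 2 -> FAULT, frames=[4,1,2] (faults so far: 3)
  step 4: ref 1 -> HIT, frames=[4,1,2] (faults so far: 3)
  step 5: ref 5 -> FAULT, evict 4, frames=[5,1,2] (faults so far: 4)
  step 6: ref 2 -> HIT, frames=[5,1,2] (faults so far: 4)
  step 7: ref 4 -> FAULT, evict 1, frames=[5,4,2] (faults so far: 5)
  step 8: ref 2 -> HIT, frames=[5,4,2] (faults so far: 5)
  step 9: ref 5 -> HIT, frames=[5,4,2] (faults so far: 5)
  step 10: ref 1 -> FAULT, evict 2, frames=[5,4,1] (faults so far: 6)
  step 11: ref 6 -> FAULT, evict 5, frames=[6,4,1] (faults so far: 7)
  step 12: ref 5 -> FAULT, evict 4, frames=[6,5,1] (faults so far: 8)
  step 13: ref 5 -> HIT, frames=[6,5,1] (faults so far: 8)
  step 14: ref 1 -> HIT, frames=[6,5,1] (faults so far: 8)
  FIFO total faults: 8
--- LRU ---
  step 0: ref 4 -> FAULT, frames=[4,-,-] (faults so far: 1)
  step 1: ref 1 -> FAULT, frames=[4,1,-] (faults so far: 2)
  step 2: ref 1 -> HIT, frames=[4,1,-] (faults so far: 2)
  step 3: ref 2 -> FAULT, frames=[4,1,2] (faults so far: 3)
  step 4: ref 1 -> HIT, frames=[4,1,2] (faults so far: 3)
  step 5: ref 5 -> FAULT, evict 4, frames=[5,1,2] (faults so far: 4)
  step 6: ref 2 -> HIT, frames=[5,1,2] (faults so far: 4)
  step 7: ref 4 -> FAULT, evict 1, frames=[5,4,2] (faults so far: 5)
  step 8: ref 2 -> HIT, frames=[5,4,2] (faults so far: 5)
  step 9: ref 5 -> HIT, frames=[5,4,2] (faults so far: 5)
  step 10: ref 1 -> FAULT, evict 4, frames=[5,1,2] (faults so far: 6)
  step 11: ref 6 -> FAULT, evict 2, frames=[5,1,6] (faults so far: 7)
  step 12: ref 5 -> HIT, frames=[5,1,6] (faults so far: 7)
  step 13: ref 5 -> HIT, frames=[5,1,6] (faults so far: 7)
  step 14: ref 1 -> HIT, frames=[5,1,6] (faults so far: 7)
  LRU total faults: 7
--- Optimal ---
  step 0: ref 4 -> FAULT, frames=[4,-,-] (faults so far: 1)
  step 1: ref 1 -> FAULT, frames=[4,1,-] (faults so far: 2)
  step 2: ref 1 -> HIT, frames=[4,1,-] (faults so far: 2)
  step 3: ref 2 -> FAULT, frames=[4,1,2] (faults so far: 3)
  step 4: ref 1 -> HIT, frames=[4,1,2] (faults so far: 3)
  step 5: ref 5 -> FAULT, evict 1, frames=[4,5,2] (faults so far: 4)
  step 6: ref 2 -> HIT, frames=[4,5,2] (faults so far: 4)
  step 7: ref 4 -> HIT, frames=[4,5,2] (faults so far: 4)
  step 8: ref 2 -> HIT, frames=[4,5,2] (faults so far: 4)
  step 9: ref 5 -> HIT, frames=[4,5,2] (faults so far: 4)
  step 10: ref 1 -> FAULT, evict 2, frames=[4,5,1] (faults so far: 5)
  step 11: ref 6 -> FAULT, evict 4, frames=[6,5,1] (faults so far: 6)
  step 12: ref 5 -> HIT, frames=[6,5,1] (faults so far: 6)
  step 13: ref 5 -> HIT, frames=[6,5,1] (faults so far: 6)
  step 14: ref 1 -> HIT, frames=[6,5,1] (faults so far: 6)
  Optimal total faults: 6

Answer: 8 7 6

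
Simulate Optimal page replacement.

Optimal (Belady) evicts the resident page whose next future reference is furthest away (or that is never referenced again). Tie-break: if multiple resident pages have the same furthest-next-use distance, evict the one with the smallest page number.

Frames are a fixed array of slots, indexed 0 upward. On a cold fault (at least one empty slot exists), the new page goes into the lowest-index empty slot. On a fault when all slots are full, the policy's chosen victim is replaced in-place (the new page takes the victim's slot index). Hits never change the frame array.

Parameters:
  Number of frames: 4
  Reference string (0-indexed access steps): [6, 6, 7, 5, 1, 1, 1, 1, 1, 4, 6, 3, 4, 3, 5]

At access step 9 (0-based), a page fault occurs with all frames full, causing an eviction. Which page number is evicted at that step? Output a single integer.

Answer: 1

Derivation:
Step 0: ref 6 -> FAULT, frames=[6,-,-,-]
Step 1: ref 6 -> HIT, frames=[6,-,-,-]
Step 2: ref 7 -> FAULT, frames=[6,7,-,-]
Step 3: ref 5 -> FAULT, frames=[6,7,5,-]
Step 4: ref 1 -> FAULT, frames=[6,7,5,1]
Step 5: ref 1 -> HIT, frames=[6,7,5,1]
Step 6: ref 1 -> HIT, frames=[6,7,5,1]
Step 7: ref 1 -> HIT, frames=[6,7,5,1]
Step 8: ref 1 -> HIT, frames=[6,7,5,1]
Step 9: ref 4 -> FAULT, evict 1, frames=[6,7,5,4]
At step 9: evicted page 1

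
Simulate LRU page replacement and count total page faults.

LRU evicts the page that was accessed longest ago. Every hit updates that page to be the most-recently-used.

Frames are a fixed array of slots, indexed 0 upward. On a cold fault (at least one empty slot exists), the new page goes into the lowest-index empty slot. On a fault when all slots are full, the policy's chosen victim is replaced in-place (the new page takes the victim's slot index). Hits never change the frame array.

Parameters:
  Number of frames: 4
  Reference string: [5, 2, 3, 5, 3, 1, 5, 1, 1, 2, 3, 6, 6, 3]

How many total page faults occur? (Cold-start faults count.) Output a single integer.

Answer: 5

Derivation:
Step 0: ref 5 → FAULT, frames=[5,-,-,-]
Step 1: ref 2 → FAULT, frames=[5,2,-,-]
Step 2: ref 3 → FAULT, frames=[5,2,3,-]
Step 3: ref 5 → HIT, frames=[5,2,3,-]
Step 4: ref 3 → HIT, frames=[5,2,3,-]
Step 5: ref 1 → FAULT, frames=[5,2,3,1]
Step 6: ref 5 → HIT, frames=[5,2,3,1]
Step 7: ref 1 → HIT, frames=[5,2,3,1]
Step 8: ref 1 → HIT, frames=[5,2,3,1]
Step 9: ref 2 → HIT, frames=[5,2,3,1]
Step 10: ref 3 → HIT, frames=[5,2,3,1]
Step 11: ref 6 → FAULT (evict 5), frames=[6,2,3,1]
Step 12: ref 6 → HIT, frames=[6,2,3,1]
Step 13: ref 3 → HIT, frames=[6,2,3,1]
Total faults: 5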